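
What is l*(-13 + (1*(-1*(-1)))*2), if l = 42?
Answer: -462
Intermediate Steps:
l*(-13 + (1*(-1*(-1)))*2) = 42*(-13 + (1*(-1*(-1)))*2) = 42*(-13 + (1*1)*2) = 42*(-13 + 1*2) = 42*(-13 + 2) = 42*(-11) = -462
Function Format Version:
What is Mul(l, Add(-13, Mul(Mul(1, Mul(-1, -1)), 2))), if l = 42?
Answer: -462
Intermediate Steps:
Mul(l, Add(-13, Mul(Mul(1, Mul(-1, -1)), 2))) = Mul(42, Add(-13, Mul(Mul(1, Mul(-1, -1)), 2))) = Mul(42, Add(-13, Mul(Mul(1, 1), 2))) = Mul(42, Add(-13, Mul(1, 2))) = Mul(42, Add(-13, 2)) = Mul(42, -11) = -462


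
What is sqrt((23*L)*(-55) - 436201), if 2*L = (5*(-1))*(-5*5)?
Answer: 3*I*sqrt(229006)/2 ≈ 717.82*I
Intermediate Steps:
L = 125/2 (L = ((5*(-1))*(-5*5))/2 = (-5*(-25))/2 = (1/2)*125 = 125/2 ≈ 62.500)
sqrt((23*L)*(-55) - 436201) = sqrt((23*(125/2))*(-55) - 436201) = sqrt((2875/2)*(-55) - 436201) = sqrt(-158125/2 - 436201) = sqrt(-1030527/2) = 3*I*sqrt(229006)/2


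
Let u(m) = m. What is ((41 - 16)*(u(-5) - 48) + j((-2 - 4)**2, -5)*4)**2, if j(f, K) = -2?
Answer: 1776889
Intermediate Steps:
((41 - 16)*(u(-5) - 48) + j((-2 - 4)**2, -5)*4)**2 = ((41 - 16)*(-5 - 48) - 2*4)**2 = (25*(-53) - 8)**2 = (-1325 - 8)**2 = (-1333)**2 = 1776889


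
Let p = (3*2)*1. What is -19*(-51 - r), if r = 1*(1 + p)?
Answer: 1102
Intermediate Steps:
p = 6 (p = 6*1 = 6)
r = 7 (r = 1*(1 + 6) = 1*7 = 7)
-19*(-51 - r) = -19*(-51 - 1*7) = -19*(-51 - 7) = -19*(-58) = 1102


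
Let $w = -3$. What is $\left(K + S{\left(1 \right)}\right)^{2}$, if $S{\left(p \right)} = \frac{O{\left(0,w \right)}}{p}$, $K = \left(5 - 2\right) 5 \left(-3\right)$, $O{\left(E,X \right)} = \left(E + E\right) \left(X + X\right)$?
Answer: $2025$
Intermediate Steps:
$O{\left(E,X \right)} = 4 E X$ ($O{\left(E,X \right)} = 2 E 2 X = 4 E X$)
$K = -45$ ($K = 3 \left(-15\right) = -45$)
$S{\left(p \right)} = 0$ ($S{\left(p \right)} = \frac{4 \cdot 0 \left(-3\right)}{p} = \frac{0}{p} = 0$)
$\left(K + S{\left(1 \right)}\right)^{2} = \left(-45 + 0\right)^{2} = \left(-45\right)^{2} = 2025$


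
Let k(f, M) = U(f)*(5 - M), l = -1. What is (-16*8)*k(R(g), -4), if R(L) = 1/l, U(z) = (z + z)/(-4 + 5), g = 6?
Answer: 2304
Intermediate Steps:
U(z) = 2*z (U(z) = (2*z)/1 = (2*z)*1 = 2*z)
R(L) = -1 (R(L) = 1/(-1) = -1)
k(f, M) = 2*f*(5 - M) (k(f, M) = (2*f)*(5 - M) = 2*f*(5 - M))
(-16*8)*k(R(g), -4) = (-16*8)*(2*(-1)*(5 - 1*(-4))) = -256*(-1)*(5 + 4) = -256*(-1)*9 = -128*(-18) = 2304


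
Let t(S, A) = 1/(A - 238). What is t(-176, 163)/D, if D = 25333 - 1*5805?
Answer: -1/1464600 ≈ -6.8278e-7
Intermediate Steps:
t(S, A) = 1/(-238 + A)
D = 19528 (D = 25333 - 5805 = 19528)
t(-176, 163)/D = 1/((-238 + 163)*19528) = (1/19528)/(-75) = -1/75*1/19528 = -1/1464600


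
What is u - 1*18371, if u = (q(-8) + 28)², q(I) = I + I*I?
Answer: -11315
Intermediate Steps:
q(I) = I + I²
u = 7056 (u = (-8*(1 - 8) + 28)² = (-8*(-7) + 28)² = (56 + 28)² = 84² = 7056)
u - 1*18371 = 7056 - 1*18371 = 7056 - 18371 = -11315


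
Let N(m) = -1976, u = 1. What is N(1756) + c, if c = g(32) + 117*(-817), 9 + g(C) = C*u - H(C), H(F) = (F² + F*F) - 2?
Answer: -99588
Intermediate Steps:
H(F) = -2 + 2*F² (H(F) = (F² + F²) - 2 = 2*F² - 2 = -2 + 2*F²)
g(C) = -7 + C - 2*C² (g(C) = -9 + (C*1 - (-2 + 2*C²)) = -9 + (C + (2 - 2*C²)) = -9 + (2 + C - 2*C²) = -7 + C - 2*C²)
c = -97612 (c = (-7 + 32 - 2*32²) + 117*(-817) = (-7 + 32 - 2*1024) - 95589 = (-7 + 32 - 2048) - 95589 = -2023 - 95589 = -97612)
N(1756) + c = -1976 - 97612 = -99588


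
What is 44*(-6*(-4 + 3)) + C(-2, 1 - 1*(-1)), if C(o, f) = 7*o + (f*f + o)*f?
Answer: 254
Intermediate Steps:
C(o, f) = 7*o + f*(o + f²) (C(o, f) = 7*o + (f² + o)*f = 7*o + (o + f²)*f = 7*o + f*(o + f²))
44*(-6*(-4 + 3)) + C(-2, 1 - 1*(-1)) = 44*(-6*(-4 + 3)) + ((1 - 1*(-1))³ + 7*(-2) + (1 - 1*(-1))*(-2)) = 44*(-6*(-1)) + ((1 + 1)³ - 14 + (1 + 1)*(-2)) = 44*6 + (2³ - 14 + 2*(-2)) = 264 + (8 - 14 - 4) = 264 - 10 = 254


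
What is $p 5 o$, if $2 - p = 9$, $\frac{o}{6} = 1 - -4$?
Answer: $-1050$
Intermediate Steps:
$o = 30$ ($o = 6 \left(1 - -4\right) = 6 \left(1 + 4\right) = 6 \cdot 5 = 30$)
$p = -7$ ($p = 2 - 9 = -7$)
$p 5 o = \left(-7\right) 5 \cdot 30 = \left(-35\right) 30 = -1050$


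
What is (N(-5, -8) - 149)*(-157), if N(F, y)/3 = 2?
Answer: 22451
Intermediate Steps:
N(F, y) = 6 (N(F, y) = 3*2 = 6)
(N(-5, -8) - 149)*(-157) = (6 - 149)*(-157) = -143*(-157) = 22451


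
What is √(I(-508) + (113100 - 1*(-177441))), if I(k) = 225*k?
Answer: √176241 ≈ 419.81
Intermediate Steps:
√(I(-508) + (113100 - 1*(-177441))) = √(225*(-508) + (113100 - 1*(-177441))) = √(-114300 + (113100 + 177441)) = √(-114300 + 290541) = √176241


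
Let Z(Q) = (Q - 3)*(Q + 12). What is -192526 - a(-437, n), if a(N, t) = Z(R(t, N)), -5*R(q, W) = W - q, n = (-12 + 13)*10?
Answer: -5032174/25 ≈ -2.0129e+5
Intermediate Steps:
n = 10 (n = 1*10 = 10)
R(q, W) = -W/5 + q/5 (R(q, W) = -(W - q)/5 = -W/5 + q/5)
Z(Q) = (-3 + Q)*(12 + Q)
a(N, t) = -36 + (-N/5 + t/5)² - 9*N/5 + 9*t/5 (a(N, t) = -36 + (-N/5 + t/5)² + 9*(-N/5 + t/5) = -36 + (-N/5 + t/5)² + (-9*N/5 + 9*t/5) = -36 + (-N/5 + t/5)² - 9*N/5 + 9*t/5)
-192526 - a(-437, n) = -192526 - (-36 - 9/5*(-437) + (-437 - 1*10)²/25 + (9/5)*10) = -192526 - (-36 + 3933/5 + (-437 - 10)²/25 + 18) = -192526 - (-36 + 3933/5 + (1/25)*(-447)² + 18) = -192526 - (-36 + 3933/5 + (1/25)*199809 + 18) = -192526 - (-36 + 3933/5 + 199809/25 + 18) = -192526 - 1*219024/25 = -192526 - 219024/25 = -5032174/25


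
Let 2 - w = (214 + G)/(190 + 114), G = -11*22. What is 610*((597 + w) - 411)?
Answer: 4359975/38 ≈ 1.1474e+5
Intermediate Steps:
G = -242
w = 159/76 (w = 2 - (214 - 242)/(190 + 114) = 2 - (-28)/304 = 2 - 1*(-7/76) = 2 + 7/76 = 159/76 ≈ 2.0921)
610*((597 + w) - 411) = 610*((597 + 159/76) - 411) = 610*(45531/76 - 411) = 610*(14295/76) = 4359975/38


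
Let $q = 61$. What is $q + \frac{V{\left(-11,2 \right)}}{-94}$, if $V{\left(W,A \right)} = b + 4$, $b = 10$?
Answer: $\frac{2860}{47} \approx 60.851$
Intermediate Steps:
$V{\left(W,A \right)} = 14$ ($V{\left(W,A \right)} = 10 + 4 = 14$)
$q + \frac{V{\left(-11,2 \right)}}{-94} = 61 + \frac{1}{-94} \cdot 14 = 61 - \frac{7}{47} = \frac{2860}{47}$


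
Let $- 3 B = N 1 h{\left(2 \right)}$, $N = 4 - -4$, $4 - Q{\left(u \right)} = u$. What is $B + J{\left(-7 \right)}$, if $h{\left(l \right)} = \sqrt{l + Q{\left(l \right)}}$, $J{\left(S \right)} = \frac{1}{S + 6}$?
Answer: $- \frac{19}{3} \approx -6.3333$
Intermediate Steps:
$J{\left(S \right)} = \frac{1}{6 + S}$
$Q{\left(u \right)} = 4 - u$
$N = 8$ ($N = 4 + 4 = 8$)
$h{\left(l \right)} = 2$ ($h{\left(l \right)} = \sqrt{l - \left(-4 + l\right)} = \sqrt{4} = 2$)
$B = - \frac{16}{3}$ ($B = - \frac{8 \cdot 1 \cdot 2}{3} = - \frac{8 \cdot 2}{3} = \left(- \frac{1}{3}\right) 16 = - \frac{16}{3} \approx -5.3333$)
$B + J{\left(-7 \right)} = - \frac{16}{3} + \frac{1}{6 - 7} = - \frac{16}{3} + \frac{1}{-1} = - \frac{16}{3} - 1 = - \frac{19}{3}$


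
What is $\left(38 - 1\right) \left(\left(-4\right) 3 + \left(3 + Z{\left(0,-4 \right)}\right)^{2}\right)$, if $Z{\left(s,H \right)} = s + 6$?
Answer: $2553$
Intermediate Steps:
$Z{\left(s,H \right)} = 6 + s$
$\left(38 - 1\right) \left(\left(-4\right) 3 + \left(3 + Z{\left(0,-4 \right)}\right)^{2}\right) = \left(38 - 1\right) \left(\left(-4\right) 3 + \left(3 + \left(6 + 0\right)\right)^{2}\right) = 37 \left(-12 + \left(3 + 6\right)^{2}\right) = 37 \left(-12 + 9^{2}\right) = 37 \left(-12 + 81\right) = 37 \cdot 69 = 2553$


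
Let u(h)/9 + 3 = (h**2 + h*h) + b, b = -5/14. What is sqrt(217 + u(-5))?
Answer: sqrt(124810)/14 ≈ 25.235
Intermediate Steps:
b = -5/14 (b = -5*1/14 = -5/14 ≈ -0.35714)
u(h) = -423/14 + 18*h**2 (u(h) = -27 + 9*((h**2 + h*h) - 5/14) = -27 + 9*((h**2 + h**2) - 5/14) = -27 + 9*(2*h**2 - 5/14) = -27 + 9*(-5/14 + 2*h**2) = -27 + (-45/14 + 18*h**2) = -423/14 + 18*h**2)
sqrt(217 + u(-5)) = sqrt(217 + (-423/14 + 18*(-5)**2)) = sqrt(217 + (-423/14 + 18*25)) = sqrt(217 + (-423/14 + 450)) = sqrt(217 + 5877/14) = sqrt(8915/14) = sqrt(124810)/14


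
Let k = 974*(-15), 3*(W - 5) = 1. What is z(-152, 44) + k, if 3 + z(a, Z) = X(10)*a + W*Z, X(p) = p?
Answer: -47695/3 ≈ -15898.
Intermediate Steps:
W = 16/3 (W = 5 + (1/3)*1 = 5 + 1/3 = 16/3 ≈ 5.3333)
z(a, Z) = -3 + 10*a + 16*Z/3 (z(a, Z) = -3 + (10*a + 16*Z/3) = -3 + 10*a + 16*Z/3)
k = -14610
z(-152, 44) + k = (-3 + 10*(-152) + (16/3)*44) - 14610 = (-3 - 1520 + 704/3) - 14610 = -3865/3 - 14610 = -47695/3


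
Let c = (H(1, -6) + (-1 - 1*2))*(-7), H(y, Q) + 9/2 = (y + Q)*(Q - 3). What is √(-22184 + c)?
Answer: I*√89786/2 ≈ 149.82*I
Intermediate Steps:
H(y, Q) = -9/2 + (-3 + Q)*(Q + y) (H(y, Q) = -9/2 + (y + Q)*(Q - 3) = -9/2 + (Q + y)*(-3 + Q) = -9/2 + (-3 + Q)*(Q + y))
c = -525/2 (c = ((-9/2 + (-6)² - 3*(-6) - 3*1 - 6*1) + (-1 - 1*2))*(-7) = ((-9/2 + 36 + 18 - 3 - 6) + (-1 - 2))*(-7) = (81/2 - 3)*(-7) = (75/2)*(-7) = -525/2 ≈ -262.50)
√(-22184 + c) = √(-22184 - 525/2) = √(-44893/2) = I*√89786/2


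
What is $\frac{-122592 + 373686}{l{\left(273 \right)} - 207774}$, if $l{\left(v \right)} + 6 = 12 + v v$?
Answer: $- \frac{83698}{44413} \approx -1.8845$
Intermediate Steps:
$l{\left(v \right)} = 6 + v^{2}$ ($l{\left(v \right)} = -6 + \left(12 + v v\right) = -6 + \left(12 + v^{2}\right) = 6 + v^{2}$)
$\frac{-122592 + 373686}{l{\left(273 \right)} - 207774} = \frac{-122592 + 373686}{\left(6 + 273^{2}\right) - 207774} = \frac{251094}{\left(6 + 74529\right) - 207774} = \frac{251094}{74535 - 207774} = \frac{251094}{-133239} = 251094 \left(- \frac{1}{133239}\right) = - \frac{83698}{44413}$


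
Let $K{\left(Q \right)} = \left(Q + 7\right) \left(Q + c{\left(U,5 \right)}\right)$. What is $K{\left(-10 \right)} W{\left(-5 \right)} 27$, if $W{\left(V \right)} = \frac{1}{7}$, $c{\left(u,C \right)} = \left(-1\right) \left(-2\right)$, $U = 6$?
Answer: $\frac{648}{7} \approx 92.571$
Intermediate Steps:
$c{\left(u,C \right)} = 2$
$W{\left(V \right)} = \frac{1}{7}$
$K{\left(Q \right)} = \left(2 + Q\right) \left(7 + Q\right)$ ($K{\left(Q \right)} = \left(Q + 7\right) \left(Q + 2\right) = \left(7 + Q\right) \left(2 + Q\right) = \left(2 + Q\right) \left(7 + Q\right)$)
$K{\left(-10 \right)} W{\left(-5 \right)} 27 = \left(14 + \left(-10\right)^{2} + 9 \left(-10\right)\right) \frac{1}{7} \cdot 27 = \left(14 + 100 - 90\right) \frac{1}{7} \cdot 27 = 24 \cdot \frac{1}{7} \cdot 27 = \frac{24}{7} \cdot 27 = \frac{648}{7}$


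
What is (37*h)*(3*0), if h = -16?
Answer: 0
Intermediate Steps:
(37*h)*(3*0) = (37*(-16))*(3*0) = -592*0 = 0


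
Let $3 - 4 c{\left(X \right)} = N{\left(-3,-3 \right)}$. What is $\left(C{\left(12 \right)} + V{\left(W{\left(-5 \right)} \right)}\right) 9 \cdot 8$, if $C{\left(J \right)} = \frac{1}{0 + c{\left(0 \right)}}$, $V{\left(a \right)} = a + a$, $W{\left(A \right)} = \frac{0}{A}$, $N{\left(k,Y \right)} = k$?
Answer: $48$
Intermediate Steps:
$W{\left(A \right)} = 0$
$c{\left(X \right)} = \frac{3}{2}$ ($c{\left(X \right)} = \frac{3}{4} - - \frac{3}{4} = \frac{3}{4} + \frac{3}{4} = \frac{3}{2}$)
$V{\left(a \right)} = 2 a$
$C{\left(J \right)} = \frac{2}{3}$ ($C{\left(J \right)} = \frac{1}{0 + \frac{3}{2}} = \frac{1}{\frac{3}{2}} = \frac{2}{3}$)
$\left(C{\left(12 \right)} + V{\left(W{\left(-5 \right)} \right)}\right) 9 \cdot 8 = \left(\frac{2}{3} + 2 \cdot 0\right) 9 \cdot 8 = \left(\frac{2}{3} + 0\right) 72 = \frac{2}{3} \cdot 72 = 48$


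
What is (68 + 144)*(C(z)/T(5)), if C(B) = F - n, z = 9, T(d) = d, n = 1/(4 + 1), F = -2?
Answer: -2332/25 ≈ -93.280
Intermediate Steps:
n = 1/5 ≈ 0.20000
C(B) = -11/5 (C(B) = -2 - 1*1/5 = -2 - 1/5 = -11/5)
(68 + 144)*(C(z)/T(5)) = (68 + 144)*(-11/5/5) = 212*(-11/5*1/5) = 212*(-11/25) = -2332/25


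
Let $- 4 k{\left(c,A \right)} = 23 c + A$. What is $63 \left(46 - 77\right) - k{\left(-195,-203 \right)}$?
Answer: $-3125$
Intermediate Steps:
$k{\left(c,A \right)} = - \frac{23 c}{4} - \frac{A}{4}$ ($k{\left(c,A \right)} = - \frac{23 c + A}{4} = - \frac{A + 23 c}{4} = - \frac{23 c}{4} - \frac{A}{4}$)
$63 \left(46 - 77\right) - k{\left(-195,-203 \right)} = 63 \left(46 - 77\right) - \left(\left(- \frac{23}{4}\right) \left(-195\right) - - \frac{203}{4}\right) = 63 \left(-31\right) - \left(\frac{4485}{4} + \frac{203}{4}\right) = -1953 - 1172 = -3125$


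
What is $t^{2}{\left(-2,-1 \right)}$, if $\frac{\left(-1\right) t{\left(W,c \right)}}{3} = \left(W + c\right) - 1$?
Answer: $144$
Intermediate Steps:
$t{\left(W,c \right)} = 3 - 3 W - 3 c$ ($t{\left(W,c \right)} = - 3 \left(\left(W + c\right) - 1\right) = - 3 \left(-1 + W + c\right) = 3 - 3 W - 3 c$)
$t^{2}{\left(-2,-1 \right)} = \left(3 - -6 - -3\right)^{2} = \left(3 + 6 + 3\right)^{2} = 12^{2} = 144$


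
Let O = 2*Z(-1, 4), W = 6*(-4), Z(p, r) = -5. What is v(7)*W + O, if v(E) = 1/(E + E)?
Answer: -82/7 ≈ -11.714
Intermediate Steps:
W = -24
v(E) = 1/(2*E)
O = -10 (O = 2*(-5) = -10)
v(7)*W + O = ((½)/7)*(-24) - 10 = ((½)*(⅐))*(-24) - 10 = (1/14)*(-24) - 10 = -12/7 - 10 = -82/7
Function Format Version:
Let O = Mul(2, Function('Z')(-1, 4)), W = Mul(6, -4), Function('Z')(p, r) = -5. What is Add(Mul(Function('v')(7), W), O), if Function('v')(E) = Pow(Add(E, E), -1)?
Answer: Rational(-82, 7) ≈ -11.714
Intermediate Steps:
W = -24
Function('v')(E) = Mul(Rational(1, 2), Pow(E, -1)) (Function('v')(E) = Pow(Mul(2, E), -1) = Mul(Rational(1, 2), Pow(E, -1)))
O = -10 (O = Mul(2, -5) = -10)
Add(Mul(Function('v')(7), W), O) = Add(Mul(Mul(Rational(1, 2), Pow(7, -1)), -24), -10) = Add(Mul(Mul(Rational(1, 2), Rational(1, 7)), -24), -10) = Add(Mul(Rational(1, 14), -24), -10) = Add(Rational(-12, 7), -10) = Rational(-82, 7)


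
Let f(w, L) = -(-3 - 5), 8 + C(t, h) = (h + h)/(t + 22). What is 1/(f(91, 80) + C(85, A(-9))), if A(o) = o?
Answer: -107/18 ≈ -5.9444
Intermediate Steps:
C(t, h) = -8 + 2*h/(22 + t) (C(t, h) = -8 + (h + h)/(t + 22) = -8 + (2*h)/(22 + t) = -8 + 2*h/(22 + t))
f(w, L) = 8 (f(w, L) = -1*(-8) = 8)
1/(f(91, 80) + C(85, A(-9))) = 1/(8 + 2*(-88 - 9 - 4*85)/(22 + 85)) = 1/(8 + 2*(-88 - 9 - 340)/107) = 1/(8 + 2*(1/107)*(-437)) = 1/(8 - 874/107) = 1/(-18/107) = -107/18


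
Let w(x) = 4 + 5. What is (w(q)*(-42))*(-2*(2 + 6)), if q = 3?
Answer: 6048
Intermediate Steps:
w(x) = 9
(w(q)*(-42))*(-2*(2 + 6)) = (9*(-42))*(-2*(2 + 6)) = -(-756)*8 = -378*(-16) = 6048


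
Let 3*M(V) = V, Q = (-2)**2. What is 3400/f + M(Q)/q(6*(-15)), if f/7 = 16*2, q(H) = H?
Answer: 57319/3780 ≈ 15.164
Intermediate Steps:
Q = 4
f = 224 (f = 7*(16*2) = 7*32 = 224)
M(V) = V/3
3400/f + M(Q)/q(6*(-15)) = 3400/224 + ((1/3)*4)/((6*(-15))) = 3400*(1/224) + (4/3)/(-90) = 425/28 + (4/3)*(-1/90) = 425/28 - 2/135 = 57319/3780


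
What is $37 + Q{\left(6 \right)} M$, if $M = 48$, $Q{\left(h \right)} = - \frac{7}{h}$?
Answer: $-19$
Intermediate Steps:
$37 + Q{\left(6 \right)} M = 37 + - \frac{7}{6} \cdot 48 = 37 + \left(-7\right) \frac{1}{6} \cdot 48 = 37 - 56 = -19$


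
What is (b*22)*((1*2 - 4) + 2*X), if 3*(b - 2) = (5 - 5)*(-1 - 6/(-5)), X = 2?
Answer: 88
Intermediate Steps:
b = 2 (b = 2 + ((5 - 5)*(-1 - 6/(-5)))/3 = 2 + (0*(-1 - 6*(-1/5)))/3 = 2 + (0*(-1 + 6/5))/3 = 2 + (0*(1/5))/3 = 2 + (1/3)*0 = 2 + 0 = 2)
(b*22)*((1*2 - 4) + 2*X) = (2*22)*((1*2 - 4) + 2*2) = 44*((2 - 4) + 4) = 44*(-2 + 4) = 44*2 = 88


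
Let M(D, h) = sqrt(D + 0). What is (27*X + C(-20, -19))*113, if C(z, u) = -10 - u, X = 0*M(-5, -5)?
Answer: 1017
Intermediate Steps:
M(D, h) = sqrt(D)
X = 0 (X = 0*sqrt(-5) = 0*(I*sqrt(5)) = 0)
(27*X + C(-20, -19))*113 = (27*0 + (-10 - 1*(-19)))*113 = (0 + (-10 + 19))*113 = (0 + 9)*113 = 9*113 = 1017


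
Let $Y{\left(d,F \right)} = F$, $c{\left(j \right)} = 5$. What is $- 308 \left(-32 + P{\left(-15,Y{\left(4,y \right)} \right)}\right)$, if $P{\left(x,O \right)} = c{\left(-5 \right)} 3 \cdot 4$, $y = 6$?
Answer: $-8624$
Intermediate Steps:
$P{\left(x,O \right)} = 60$ ($P{\left(x,O \right)} = 5 \cdot 3 \cdot 4 = 15 \cdot 4 = 60$)
$- 308 \left(-32 + P{\left(-15,Y{\left(4,y \right)} \right)}\right) = - 308 \left(-32 + 60\right) = \left(-308\right) 28 = -8624$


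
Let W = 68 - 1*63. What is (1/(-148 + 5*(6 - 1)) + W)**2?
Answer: 376996/15129 ≈ 24.919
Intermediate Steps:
W = 5 (W = 68 - 63 = 5)
(1/(-148 + 5*(6 - 1)) + W)**2 = (1/(-148 + 5*(6 - 1)) + 5)**2 = (1/(-148 + 5*5) + 5)**2 = (1/(-148 + 25) + 5)**2 = (1/(-123) + 5)**2 = (-1/123 + 5)**2 = (614/123)**2 = 376996/15129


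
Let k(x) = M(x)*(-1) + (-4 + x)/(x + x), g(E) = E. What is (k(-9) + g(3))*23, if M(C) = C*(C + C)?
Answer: -65527/18 ≈ -3640.4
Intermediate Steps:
M(C) = 2*C² (M(C) = C*(2*C) = 2*C²)
k(x) = -2*x² + (-4 + x)/(2*x) (k(x) = (2*x²)*(-1) + (-4 + x)/(x + x) = -2*x² + (-4 + x)/((2*x)) = -2*x² + (-4 + x)*(1/(2*x)) = -2*x² + (-4 + x)/(2*x))
(k(-9) + g(3))*23 = ((½)*(-4 - 9 - 4*(-9)³)/(-9) + 3)*23 = ((½)*(-⅑)*(-4 - 9 - 4*(-729)) + 3)*23 = ((½)*(-⅑)*(-4 - 9 + 2916) + 3)*23 = ((½)*(-⅑)*2903 + 3)*23 = (-2903/18 + 3)*23 = -2849/18*23 = -65527/18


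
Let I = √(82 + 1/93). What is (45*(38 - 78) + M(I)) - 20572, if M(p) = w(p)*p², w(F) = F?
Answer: -22372 + 7627*√709311/8649 ≈ -21629.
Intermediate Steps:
I = √709311/93 (I = √(82 + 1/93) = √(7627/93) = √709311/93 ≈ 9.0560)
M(p) = p³ (M(p) = p*p² = p³)
(45*(38 - 78) + M(I)) - 20572 = (45*(38 - 78) + (√709311/93)³) - 20572 = (45*(-40) + 7627*√709311/8649) - 20572 = (-1800 + 7627*√709311/8649) - 20572 = -22372 + 7627*√709311/8649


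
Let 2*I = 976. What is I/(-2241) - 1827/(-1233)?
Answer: 388067/307017 ≈ 1.2640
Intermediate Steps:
I = 488 (I = (½)*976 = 488)
I/(-2241) - 1827/(-1233) = 488/(-2241) - 1827/(-1233) = 488*(-1/2241) - 1827*(-1/1233) = -488/2241 + 203/137 = 388067/307017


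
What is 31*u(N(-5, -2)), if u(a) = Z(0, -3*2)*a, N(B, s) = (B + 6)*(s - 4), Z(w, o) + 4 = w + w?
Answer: 744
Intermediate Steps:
Z(w, o) = -4 + 2*w (Z(w, o) = -4 + (w + w) = -4 + 2*w)
N(B, s) = (-4 + s)*(6 + B) (N(B, s) = (6 + B)*(-4 + s) = (-4 + s)*(6 + B))
u(a) = -4*a (u(a) = (-4 + 2*0)*a = (-4 + 0)*a = -4*a)
31*u(N(-5, -2)) = 31*(-4*(-24 - 4*(-5) + 6*(-2) - 5*(-2))) = 31*(-4*(-24 + 20 - 12 + 10)) = 31*(-4*(-6)) = 31*24 = 744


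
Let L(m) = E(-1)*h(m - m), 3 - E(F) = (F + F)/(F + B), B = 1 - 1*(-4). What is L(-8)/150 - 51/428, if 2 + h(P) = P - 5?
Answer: -2267/8025 ≈ -0.28249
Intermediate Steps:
B = 5 (B = 1 + 4 = 5)
E(F) = 3 - 2*F/(5 + F) (E(F) = 3 - (F + F)/(F + 5) = 3 - 2*F/(5 + F))
h(P) = -7 + P (h(P) = -2 + (P - 5) = -2 + (-5 + P) = -7 + P)
L(m) = -49/2 (L(m) = ((15 - 1)/(5 - 1))*(-7 + (m - m)) = (14/4)*(-7 + 0) = ((¼)*14)*(-7) = (7/2)*(-7) = -49/2)
L(-8)/150 - 51/428 = -49/2/150 - 51/428 = -49/2*1/150 - 51*1/428 = -49/300 - 51/428 = -2267/8025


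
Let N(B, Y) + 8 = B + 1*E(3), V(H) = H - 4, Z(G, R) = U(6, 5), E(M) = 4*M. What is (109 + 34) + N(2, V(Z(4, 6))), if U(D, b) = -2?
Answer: 149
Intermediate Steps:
Z(G, R) = -2
V(H) = -4 + H
N(B, Y) = 4 + B (N(B, Y) = -8 + (B + 1*(4*3)) = -8 + (B + 1*12) = -8 + (B + 12) = -8 + (12 + B) = 4 + B)
(109 + 34) + N(2, V(Z(4, 6))) = (109 + 34) + (4 + 2) = 143 + 6 = 149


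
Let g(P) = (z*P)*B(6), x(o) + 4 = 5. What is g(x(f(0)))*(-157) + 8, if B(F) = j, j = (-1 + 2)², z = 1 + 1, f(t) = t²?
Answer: -306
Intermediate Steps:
x(o) = 1 (x(o) = -4 + 5 = 1)
z = 2
j = 1 (j = 1² = 1)
B(F) = 1
g(P) = 2*P (g(P) = (2*P)*1 = 2*P)
g(x(f(0)))*(-157) + 8 = (2*1)*(-157) + 8 = 2*(-157) + 8 = -314 + 8 = -306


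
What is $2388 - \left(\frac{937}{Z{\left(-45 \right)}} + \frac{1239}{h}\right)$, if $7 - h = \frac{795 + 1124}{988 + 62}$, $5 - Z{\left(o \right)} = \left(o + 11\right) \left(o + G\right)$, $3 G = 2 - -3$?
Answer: $\frac{51414031131}{23923555} \approx 2149.1$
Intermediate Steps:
$G = \frac{5}{3}$ ($G = \frac{2 - -3}{3} = \frac{2 + 3}{3} = \frac{1}{3} \cdot 5 = \frac{5}{3} \approx 1.6667$)
$Z{\left(o \right)} = 5 - \left(11 + o\right) \left(\frac{5}{3} + o\right)$ ($Z{\left(o \right)} = 5 - \left(o + 11\right) \left(o + \frac{5}{3}\right) = 5 - \left(11 + o\right) \left(\frac{5}{3} + o\right)$)
$h = \frac{5431}{1050}$ ($h = 7 - \frac{795 + 1124}{988 + 62} = 7 - \frac{1919}{1050} = \frac{5431}{1050} \approx 5.1724$)
$2388 - \left(\frac{937}{Z{\left(-45 \right)}} + \frac{1239}{h}\right) = 2388 - \left(\frac{1300950}{5431} + \frac{937}{- \frac{40}{3} - \left(-45\right)^{2} - -570}\right) = 2388 - \left(\frac{1300950}{5431} + \frac{937}{- \frac{40}{3} - 2025 + 570}\right) = 2388 - \left(\frac{1300950}{5431} + \frac{937}{- \frac{4405}{3}}\right) = 2388 - \frac{5715418209}{23923555} = \frac{51414031131}{23923555}$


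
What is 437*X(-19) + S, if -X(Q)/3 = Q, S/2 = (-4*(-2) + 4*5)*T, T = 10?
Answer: 25469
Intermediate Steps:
S = 560 (S = 2*((-4*(-2) + 4*5)*10) = 2*((8 + 20)*10) = 2*(28*10) = 2*280 = 560)
X(Q) = -3*Q
437*X(-19) + S = 437*(-3*(-19)) + 560 = 437*57 + 560 = 24909 + 560 = 25469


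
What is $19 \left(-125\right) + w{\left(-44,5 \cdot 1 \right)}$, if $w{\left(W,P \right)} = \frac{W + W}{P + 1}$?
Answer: $- \frac{7169}{3} \approx -2389.7$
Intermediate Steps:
$w{\left(W,P \right)} = \frac{2 W}{1 + P}$
$19 \left(-125\right) + w{\left(-44,5 \cdot 1 \right)} = 19 \left(-125\right) + 2 \left(-44\right) \frac{1}{1 + 5 \cdot 1} = -2375 + 2 \left(-44\right) \frac{1}{1 + 5} = -2375 + 2 \left(-44\right) \frac{1}{6} = -2375 - \frac{44}{3} = - \frac{7169}{3}$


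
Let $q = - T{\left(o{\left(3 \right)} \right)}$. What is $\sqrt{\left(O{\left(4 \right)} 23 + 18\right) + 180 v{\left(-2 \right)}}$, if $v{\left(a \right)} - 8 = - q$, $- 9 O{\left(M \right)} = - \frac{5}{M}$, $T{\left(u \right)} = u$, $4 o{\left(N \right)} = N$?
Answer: $\frac{\sqrt{57463}}{6} \approx 39.952$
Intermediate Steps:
$o{\left(N \right)} = \frac{N}{4}$
$O{\left(M \right)} = \frac{5}{9 M}$ ($O{\left(M \right)} = - \frac{\left(-5\right) \frac{1}{M}}{9} = \frac{5}{9 M}$)
$q = - \frac{3}{4} \approx -0.75$
$v{\left(a \right)} = \frac{35}{4}$ ($v{\left(a \right)} = 8 - - \frac{3}{4} = 8 + \frac{3}{4} = \frac{35}{4}$)
$\sqrt{\left(O{\left(4 \right)} 23 + 18\right) + 180 v{\left(-2 \right)}} = \sqrt{\left(\frac{5}{9 \cdot 4} \cdot 23 + 18\right) + 180 \cdot \frac{35}{4}} = \sqrt{\left(\frac{5}{9} \cdot \frac{1}{4} \cdot 23 + 18\right) + 1575} = \sqrt{\left(\frac{5}{36} \cdot 23 + 18\right) + 1575} = \sqrt{\left(\frac{115}{36} + 18\right) + 1575} = \sqrt{\frac{763}{36} + 1575} = \sqrt{\frac{57463}{36}} = \frac{\sqrt{57463}}{6}$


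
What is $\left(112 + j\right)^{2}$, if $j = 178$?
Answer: $84100$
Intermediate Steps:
$\left(112 + j\right)^{2} = \left(112 + 178\right)^{2} = 290^{2} = 84100$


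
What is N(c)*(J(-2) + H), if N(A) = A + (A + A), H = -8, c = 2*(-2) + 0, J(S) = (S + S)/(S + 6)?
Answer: 108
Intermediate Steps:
J(S) = 2*S/(6 + S) (J(S) = (2*S)/(6 + S) = 2*S/(6 + S))
c = -4 (c = -4 + 0 = -4)
N(A) = 3*A (N(A) = A + 2*A = 3*A)
N(c)*(J(-2) + H) = (3*(-4))*(2*(-2)/(6 - 2) - 8) = -12*(2*(-2)/4 - 8) = -12*(2*(-2)*(¼) - 8) = -12*(-1 - 8) = -12*(-9) = 108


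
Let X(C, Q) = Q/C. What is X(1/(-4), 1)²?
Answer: 16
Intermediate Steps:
X(1/(-4), 1)² = (1/1/(-4))² = (1/(-¼))² = (1*(-4))² = (-4)² = 16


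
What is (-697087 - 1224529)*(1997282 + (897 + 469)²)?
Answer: -7423659952608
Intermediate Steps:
(-697087 - 1224529)*(1997282 + (897 + 469)²) = -1921616*(1997282 + 1366²) = -1921616*(1997282 + 1865956) = -1921616*3863238 = -7423659952608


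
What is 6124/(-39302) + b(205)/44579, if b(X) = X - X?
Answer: -3062/19651 ≈ -0.15582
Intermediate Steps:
b(X) = 0
6124/(-39302) + b(205)/44579 = 6124/(-39302) + 0/44579 = 6124*(-1/39302) + 0*(1/44579) = -3062/19651 + 0 = -3062/19651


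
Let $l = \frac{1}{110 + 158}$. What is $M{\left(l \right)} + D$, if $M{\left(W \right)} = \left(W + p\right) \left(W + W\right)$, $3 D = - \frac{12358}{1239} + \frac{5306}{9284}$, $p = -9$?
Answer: $- \frac{991838451691}{309818462184} \approx -3.2014$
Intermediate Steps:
$D = - \frac{54078769}{17254314}$ ($D = \frac{- \frac{12358}{1239} + \frac{5306}{9284}}{3} = \frac{\left(-12358\right) \frac{1}{1239} + 5306 \cdot \frac{1}{9284}}{3} = \frac{- \frac{12358}{1239} + \frac{2653}{4642}}{3} = \frac{1}{3} \left(- \frac{54078769}{5751438}\right) = - \frac{54078769}{17254314} \approx -3.1342$)
$l = \frac{1}{268} \approx 0.0037313$
$M{\left(W \right)} = 2 W \left(-9 + W\right)$ ($M{\left(W \right)} = \left(W - 9\right) \left(W + W\right) = \left(-9 + W\right) 2 W = 2 W \left(-9 + W\right)$)
$M{\left(l \right)} + D = 2 \cdot \frac{1}{268} \left(-9 + \frac{1}{268}\right) - \frac{54078769}{17254314} = 2 \cdot \frac{1}{268} \left(- \frac{2411}{268}\right) - \frac{54078769}{17254314} = - \frac{2411}{35912} - \frac{54078769}{17254314} = - \frac{991838451691}{309818462184}$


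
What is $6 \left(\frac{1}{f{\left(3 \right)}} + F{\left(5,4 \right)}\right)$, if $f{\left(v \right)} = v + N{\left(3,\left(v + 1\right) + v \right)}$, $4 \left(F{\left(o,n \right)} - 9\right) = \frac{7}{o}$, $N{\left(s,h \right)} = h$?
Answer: $\frac{567}{10} \approx 56.7$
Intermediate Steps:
$F{\left(o,n \right)} = 9 + \frac{7}{4 o}$ ($F{\left(o,n \right)} = 9 + \frac{7 \frac{1}{o}}{4} = 9 + \frac{7}{4 o}$)
$f{\left(v \right)} = 1 + 3 v$ ($f{\left(v \right)} = v + \left(\left(v + 1\right) + v\right) = v + \left(\left(1 + v\right) + v\right) = v + \left(1 + 2 v\right) = 1 + 3 v$)
$6 \left(\frac{1}{f{\left(3 \right)}} + F{\left(5,4 \right)}\right) = 6 \left(\frac{1}{1 + 3 \cdot 3} + \left(9 + \frac{7}{4 \cdot 5}\right)\right) = 6 \left(\frac{1}{1 + 9} + \left(9 + \frac{7}{4} \cdot \frac{1}{5}\right)\right) = 6 \left(\frac{1}{10} + \left(9 + \frac{7}{20}\right)\right) = 6 \left(\frac{1}{10} + \frac{187}{20}\right) = 6 \cdot \frac{189}{20} = \frac{567}{10}$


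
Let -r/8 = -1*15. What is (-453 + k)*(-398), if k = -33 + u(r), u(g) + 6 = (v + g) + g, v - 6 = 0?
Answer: 97908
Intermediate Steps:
v = 6 (v = 6 + 0 = 6)
r = 120 (r = -(-8)*15 = -8*(-15) = 120)
u(g) = 2*g (u(g) = -6 + ((6 + g) + g) = -6 + (6 + 2*g) = 2*g)
k = 207 (k = -33 + 2*120 = -33 + 240 = 207)
(-453 + k)*(-398) = (-453 + 207)*(-398) = -246*(-398) = 97908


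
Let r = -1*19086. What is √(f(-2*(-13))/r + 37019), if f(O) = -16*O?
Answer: 5*√134851188243/9543 ≈ 192.40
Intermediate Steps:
r = -19086
√(f(-2*(-13))/r + 37019) = √(-(-32)*(-13)/(-19086) + 37019) = √(-16*26*(-1/19086) + 37019) = √(-416*(-1/19086) + 37019) = √(208/9543 + 37019) = √(353272525/9543) = 5*√134851188243/9543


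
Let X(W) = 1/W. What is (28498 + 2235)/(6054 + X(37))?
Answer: 1137121/223999 ≈ 5.0765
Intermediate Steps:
(28498 + 2235)/(6054 + X(37)) = (28498 + 2235)/(6054 + 1/37) = 30733/(6054 + 1/37) = 30733/(223999/37) = 30733*(37/223999) = 1137121/223999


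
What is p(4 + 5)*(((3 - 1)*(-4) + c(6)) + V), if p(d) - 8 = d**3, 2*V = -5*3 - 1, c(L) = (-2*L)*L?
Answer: -64856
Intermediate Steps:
c(L) = -2*L**2
V = -8 (V = (-5*3 - 1)/2 = (-15 - 1)/2 = (1/2)*(-16) = -8)
p(d) = 8 + d**3
p(4 + 5)*(((3 - 1)*(-4) + c(6)) + V) = (8 + (4 + 5)**3)*(((3 - 1)*(-4) - 2*6**2) - 8) = (8 + 9**3)*((2*(-4) - 2*36) - 8) = (8 + 729)*((-8 - 72) - 8) = 737*(-80 - 8) = 737*(-88) = -64856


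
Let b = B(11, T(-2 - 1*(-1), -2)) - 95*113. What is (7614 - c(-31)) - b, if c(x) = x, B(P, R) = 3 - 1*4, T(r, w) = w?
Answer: 18381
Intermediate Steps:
B(P, R) = -1 (B(P, R) = 3 - 4 = -1)
b = -10736 (b = -1 - 95*113 = -1 - 10735 = -10736)
(7614 - c(-31)) - b = (7614 - 1*(-31)) - 1*(-10736) = (7614 + 31) + 10736 = 7645 + 10736 = 18381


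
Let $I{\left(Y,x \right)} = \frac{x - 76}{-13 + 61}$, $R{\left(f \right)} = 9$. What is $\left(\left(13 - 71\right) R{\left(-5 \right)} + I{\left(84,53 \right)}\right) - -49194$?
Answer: $\frac{2336233}{48} \approx 48672.0$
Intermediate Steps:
$I{\left(Y,x \right)} = - \frac{19}{12} + \frac{x}{48}$ ($I{\left(Y,x \right)} = \frac{-76 + x}{48} = \left(-76 + x\right) \frac{1}{48} = - \frac{19}{12} + \frac{x}{48}$)
$\left(\left(13 - 71\right) R{\left(-5 \right)} + I{\left(84,53 \right)}\right) - -49194 = \left(\left(13 - 71\right) 9 + \left(- \frac{19}{12} + \frac{1}{48} \cdot 53\right)\right) - -49194 = \left(\left(-58\right) 9 + \left(- \frac{19}{12} + \frac{53}{48}\right)\right) + 49194 = \left(-522 - \frac{23}{48}\right) + 49194 = - \frac{25079}{48} + 49194 = \frac{2336233}{48}$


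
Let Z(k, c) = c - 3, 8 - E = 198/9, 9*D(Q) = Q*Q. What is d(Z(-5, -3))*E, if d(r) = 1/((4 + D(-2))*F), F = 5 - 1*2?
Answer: -21/20 ≈ -1.0500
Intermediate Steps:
D(Q) = Q²/9 (D(Q) = (Q*Q)/9 = Q²/9)
E = -14 (E = 8 - 198/9 = 8 - 1*22 = 8 - 22 = -14)
F = 3 (F = 5 - 2 = 3)
Z(k, c) = -3 + c
d(r) = 3/40 (d(r) = 1/((4 + (⅑)*(-2)²)*3) = 1/((4 + (⅑)*4)*3) = 1/((4 + 4/9)*3) = 1/((40/9)*3) = 1/(40/3) = 3/40)
d(Z(-5, -3))*E = (3/40)*(-14) = -21/20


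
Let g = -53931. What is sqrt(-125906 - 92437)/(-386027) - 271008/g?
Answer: 90336/17977 - I*sqrt(218343)/386027 ≈ 5.0251 - 0.0012105*I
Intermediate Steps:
sqrt(-125906 - 92437)/(-386027) - 271008/g = sqrt(-125906 - 92437)/(-386027) - 271008/(-53931) = sqrt(-218343)*(-1/386027) - 271008*(-1/53931) = (I*sqrt(218343))*(-1/386027) + 90336/17977 = -I*sqrt(218343)/386027 + 90336/17977 = 90336/17977 - I*sqrt(218343)/386027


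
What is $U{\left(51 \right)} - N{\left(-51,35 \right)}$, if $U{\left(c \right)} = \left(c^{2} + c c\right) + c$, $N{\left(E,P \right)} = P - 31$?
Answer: $5249$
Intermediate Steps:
$N{\left(E,P \right)} = -31 + P$
$U{\left(c \right)} = c + 2 c^{2}$ ($U{\left(c \right)} = \left(c^{2} + c^{2}\right) + c = 2 c^{2} + c = c + 2 c^{2}$)
$U{\left(51 \right)} - N{\left(-51,35 \right)} = 51 \left(1 + 2 \cdot 51\right) - \left(-31 + 35\right) = 51 \left(1 + 102\right) - 4 = 51 \cdot 103 - 4 = 5253 - 4 = 5249$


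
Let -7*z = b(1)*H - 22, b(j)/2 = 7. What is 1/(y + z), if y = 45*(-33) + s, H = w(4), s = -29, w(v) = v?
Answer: -7/10632 ≈ -0.00065839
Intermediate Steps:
H = 4
b(j) = 14 (b(j) = 2*7 = 14)
z = -34/7 (z = -(14*4 - 22)/7 = -(56 - 22)/7 = -1/7*34 = -34/7 ≈ -4.8571)
y = -1514 (y = 45*(-33) - 29 = -1485 - 29 = -1514)
1/(y + z) = 1/(-1514 - 34/7) = 1/(-10632/7) = -7/10632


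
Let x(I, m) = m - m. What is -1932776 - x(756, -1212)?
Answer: -1932776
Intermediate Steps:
x(I, m) = 0
-1932776 - x(756, -1212) = -1932776 - 1*0 = -1932776 + 0 = -1932776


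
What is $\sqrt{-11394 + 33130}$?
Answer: $2 \sqrt{5434} \approx 147.43$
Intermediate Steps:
$\sqrt{-11394 + 33130} = \sqrt{21736} = 2 \sqrt{5434}$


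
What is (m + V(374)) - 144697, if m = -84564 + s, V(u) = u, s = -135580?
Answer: -364467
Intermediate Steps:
m = -220144 (m = -84564 - 135580 = -220144)
(m + V(374)) - 144697 = (-220144 + 374) - 144697 = -219770 - 144697 = -364467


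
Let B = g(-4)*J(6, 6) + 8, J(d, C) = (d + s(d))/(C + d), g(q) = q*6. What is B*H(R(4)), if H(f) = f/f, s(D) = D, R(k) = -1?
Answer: -16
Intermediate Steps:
g(q) = 6*q
J(d, C) = 2*d/(C + d) (J(d, C) = (d + d)/(C + d) = (2*d)/(C + d) = 2*d/(C + d))
H(f) = 1
B = -16 (B = (6*(-4))*(2*6/(6 + 6)) + 8 = -48*6/12 + 8 = -24*1 + 8 = -24 + 8 = -16)
B*H(R(4)) = -16*1 = -16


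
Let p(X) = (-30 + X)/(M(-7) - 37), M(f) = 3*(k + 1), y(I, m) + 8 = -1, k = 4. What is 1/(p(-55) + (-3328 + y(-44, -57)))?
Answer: -22/73329 ≈ -0.00030002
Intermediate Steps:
y(I, m) = -9 (y(I, m) = -8 - 1 = -9)
M(f) = 15 (M(f) = 3*(4 + 1) = 3*5 = 15)
p(X) = 15/11 - X/22 (p(X) = (-30 + X)/(15 - 37) = (-30 + X)/(-22) = (-30 + X)*(-1/22) = 15/11 - X/22)
1/(p(-55) + (-3328 + y(-44, -57))) = 1/((15/11 - 1/22*(-55)) + (-3328 - 9)) = 1/((15/11 + 5/2) - 3337) = 1/(85/22 - 3337) = 1/(-73329/22) = -22/73329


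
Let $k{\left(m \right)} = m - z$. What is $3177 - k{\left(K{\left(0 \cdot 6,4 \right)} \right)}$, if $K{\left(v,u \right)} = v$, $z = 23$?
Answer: $3200$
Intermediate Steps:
$k{\left(m \right)} = -23 + m$ ($k{\left(m \right)} = m - 23 = -23 + m$)
$3177 - k{\left(K{\left(0 \cdot 6,4 \right)} \right)} = 3177 - \left(-23 + 0 \cdot 6\right) = 3177 - \left(-23 + 0\right) = 3177 - -23 = 3177 + 23 = 3200$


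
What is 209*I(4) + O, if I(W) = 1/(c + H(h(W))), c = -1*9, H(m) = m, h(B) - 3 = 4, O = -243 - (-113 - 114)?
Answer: -241/2 ≈ -120.50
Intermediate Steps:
O = -16 (O = -243 - 1*(-227) = -243 + 227 = -16)
h(B) = 7 (h(B) = 3 + 4 = 7)
c = -9
I(W) = -½ (I(W) = 1/(-9 + 7) = 1/(-2) = -½)
209*I(4) + O = 209*(-½) - 16 = -209/2 - 16 = -241/2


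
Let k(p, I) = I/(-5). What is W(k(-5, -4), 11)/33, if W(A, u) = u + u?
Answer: 2/3 ≈ 0.66667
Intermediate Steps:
k(p, I) = -I/5 (k(p, I) = I*(-1/5) = -I/5)
W(A, u) = 2*u
W(k(-5, -4), 11)/33 = (2*11)/33 = 22*(1/33) = 2/3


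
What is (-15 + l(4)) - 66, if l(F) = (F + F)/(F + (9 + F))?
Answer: -1369/17 ≈ -80.529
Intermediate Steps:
l(F) = 2*F/(9 + 2*F) (l(F) = (2*F)/(9 + 2*F) = 2*F/(9 + 2*F))
(-15 + l(4)) - 66 = (-15 + 2*4/(9 + 2*4)) - 66 = (-15 + 2*4/(9 + 8)) - 66 = (-15 + 2*4/17) - 66 = (-15 + 2*4*(1/17)) - 66 = (-15 + 8/17) - 66 = -247/17 - 66 = -1369/17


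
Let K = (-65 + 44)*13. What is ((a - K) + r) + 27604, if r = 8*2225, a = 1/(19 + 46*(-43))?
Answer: 89481242/1959 ≈ 45677.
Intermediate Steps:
K = -273 (K = -21*13 = -273)
a = -1/1959 (a = 1/(19 - 1978) = 1/(-1959) = -1/1959 ≈ -0.00051046)
r = 17800
((a - K) + r) + 27604 = ((-1/1959 - 1*(-273)) + 17800) + 27604 = ((-1/1959 + 273) + 17800) + 27604 = (534806/1959 + 17800) + 27604 = 35405006/1959 + 27604 = 89481242/1959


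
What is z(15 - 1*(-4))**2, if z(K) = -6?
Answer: 36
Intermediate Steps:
z(15 - 1*(-4))**2 = (-6)**2 = 36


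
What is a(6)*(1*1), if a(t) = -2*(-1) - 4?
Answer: -2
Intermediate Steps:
a(t) = -2 (a(t) = 2 - 4 = -2)
a(6)*(1*1) = -2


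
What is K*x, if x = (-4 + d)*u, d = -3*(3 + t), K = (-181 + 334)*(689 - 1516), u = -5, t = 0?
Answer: -8224515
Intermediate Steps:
K = -126531 (K = 153*(-827) = -126531)
d = -9 (d = -3*(3 + 0) = -3*3 = -9)
x = 65 (x = (-4 - 9)*(-5) = -13*(-5) = 65)
K*x = -126531*65 = -8224515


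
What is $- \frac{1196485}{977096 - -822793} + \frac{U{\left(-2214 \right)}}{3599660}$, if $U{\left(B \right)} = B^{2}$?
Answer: $\frac{1128937376386}{1619747109435} \approx 0.69698$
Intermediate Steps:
$- \frac{1196485}{977096 - -822793} + \frac{U{\left(-2214 \right)}}{3599660} = - \frac{1196485}{977096 - -822793} + \frac{\left(-2214\right)^{2}}{3599660} = - \frac{1196485}{977096 + 822793} + 4901796 \cdot \frac{1}{3599660} = - \frac{1196485}{1799889} + \frac{1225449}{899915} = \frac{1128937376386}{1619747109435}$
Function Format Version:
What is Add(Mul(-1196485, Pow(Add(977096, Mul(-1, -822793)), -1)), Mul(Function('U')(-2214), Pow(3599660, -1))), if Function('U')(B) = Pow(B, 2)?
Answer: Rational(1128937376386, 1619747109435) ≈ 0.69698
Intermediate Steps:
Add(Mul(-1196485, Pow(Add(977096, Mul(-1, -822793)), -1)), Mul(Function('U')(-2214), Pow(3599660, -1))) = Add(Mul(-1196485, Pow(Add(977096, Mul(-1, -822793)), -1)), Mul(Pow(-2214, 2), Pow(3599660, -1))) = Add(Mul(-1196485, Pow(Add(977096, 822793), -1)), Mul(4901796, Rational(1, 3599660))) = Add(Mul(-1196485, Pow(1799889, -1)), Rational(1225449, 899915)) = Add(Mul(-1196485, Rational(1, 1799889)), Rational(1225449, 899915)) = Add(Rational(-1196485, 1799889), Rational(1225449, 899915)) = Rational(1128937376386, 1619747109435)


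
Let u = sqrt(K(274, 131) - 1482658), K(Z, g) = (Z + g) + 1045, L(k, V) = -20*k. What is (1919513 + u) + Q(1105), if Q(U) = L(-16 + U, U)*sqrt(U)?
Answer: 1919513 - 21780*sqrt(1105) + 2*I*sqrt(370302) ≈ 1.1955e+6 + 1217.0*I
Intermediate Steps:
Q(U) = sqrt(U)*(320 - 20*U) (Q(U) = (-20*(-16 + U))*sqrt(U) = (320 - 20*U)*sqrt(U) = sqrt(U)*(320 - 20*U))
K(Z, g) = 1045 + Z + g
u = 2*I*sqrt(370302) (u = sqrt((1045 + 274 + 131) - 1482658) = sqrt(1450 - 1482658) = sqrt(-1481208) = 2*I*sqrt(370302) ≈ 1217.0*I)
(1919513 + u) + Q(1105) = (1919513 + 2*I*sqrt(370302)) + 20*sqrt(1105)*(16 - 1*1105) = (1919513 + 2*I*sqrt(370302)) + 20*sqrt(1105)*(16 - 1105) = (1919513 + 2*I*sqrt(370302)) + 20*sqrt(1105)*(-1089) = (1919513 + 2*I*sqrt(370302)) - 21780*sqrt(1105) = 1919513 - 21780*sqrt(1105) + 2*I*sqrt(370302)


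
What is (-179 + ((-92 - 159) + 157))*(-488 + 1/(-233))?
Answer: 31041465/233 ≈ 1.3323e+5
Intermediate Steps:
(-179 + ((-92 - 159) + 157))*(-488 + 1/(-233)) = (-179 + (-251 + 157))*(-488 - 1/233) = (-179 - 94)*(-113705/233) = -273*(-113705/233) = 31041465/233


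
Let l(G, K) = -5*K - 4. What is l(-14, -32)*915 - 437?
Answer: 142303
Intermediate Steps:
l(G, K) = -4 - 5*K
l(-14, -32)*915 - 437 = (-4 - 5*(-32))*915 - 437 = (-4 + 160)*915 - 437 = 156*915 - 437 = 142740 - 437 = 142303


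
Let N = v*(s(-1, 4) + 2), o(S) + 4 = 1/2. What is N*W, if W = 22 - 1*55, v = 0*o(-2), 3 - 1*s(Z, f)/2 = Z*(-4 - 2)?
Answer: 0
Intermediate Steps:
s(Z, f) = 6 + 12*Z (s(Z, f) = 6 - 2*Z*(-4 - 2) = 6 - 2*Z*(-6) = 6 - (-12)*Z = 6 + 12*Z)
o(S) = -7/2 (o(S) = -4 + 1/2 = -7/2)
v = 0 (v = 0*(-7/2) = 0)
N = 0 (N = 0*((6 + 12*(-1)) + 2) = 0*((6 - 12) + 2) = 0*(-6 + 2) = 0*(-4) = 0)
W = -33 (W = 22 - 55 = -33)
N*W = 0*(-33) = 0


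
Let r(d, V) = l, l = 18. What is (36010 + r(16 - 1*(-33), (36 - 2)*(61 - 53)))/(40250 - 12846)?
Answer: 9007/6851 ≈ 1.3147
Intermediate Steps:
r(d, V) = 18
(36010 + r(16 - 1*(-33), (36 - 2)*(61 - 53)))/(40250 - 12846) = (36010 + 18)/(40250 - 12846) = 36028/27404 = 36028*(1/27404) = 9007/6851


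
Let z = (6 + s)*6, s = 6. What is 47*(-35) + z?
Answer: -1573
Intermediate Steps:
z = 72 (z = (6 + 6)*6 = 12*6 = 72)
47*(-35) + z = 47*(-35) + 72 = -1645 + 72 = -1573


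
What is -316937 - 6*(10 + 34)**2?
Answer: -328553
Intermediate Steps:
-316937 - 6*(10 + 34)**2 = -316937 - 6*44**2 = -316937 - 6*1936 = -316937 - 11616 = -328553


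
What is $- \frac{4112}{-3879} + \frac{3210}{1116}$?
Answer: $\frac{946699}{240498} \approx 3.9364$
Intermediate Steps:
$- \frac{4112}{-3879} + \frac{3210}{1116} = \left(-4112\right) \left(- \frac{1}{3879}\right) + 3210 \cdot \frac{1}{1116} = \frac{4112}{3879} + \frac{535}{186} = \frac{946699}{240498}$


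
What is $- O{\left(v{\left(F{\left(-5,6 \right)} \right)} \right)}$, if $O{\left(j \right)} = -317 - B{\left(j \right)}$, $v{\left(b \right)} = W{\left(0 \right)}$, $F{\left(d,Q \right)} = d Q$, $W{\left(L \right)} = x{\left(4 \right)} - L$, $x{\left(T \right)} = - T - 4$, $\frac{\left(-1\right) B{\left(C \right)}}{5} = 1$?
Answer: $312$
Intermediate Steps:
$B{\left(C \right)} = -5$ ($B{\left(C \right)} = \left(-5\right) 1 = -5$)
$x{\left(T \right)} = -4 - T$
$W{\left(L \right)} = -8 - L$ ($W{\left(L \right)} = \left(-4 - 4\right) - L = -8 - L$)
$F{\left(d,Q \right)} = Q d$
$v{\left(b \right)} = -8$ ($v{\left(b \right)} = -8 - 0 = -8 + 0 = -8$)
$O{\left(j \right)} = -312$ ($O{\left(j \right)} = -317 - -5 = -317 + 5 = -312$)
$- O{\left(v{\left(F{\left(-5,6 \right)} \right)} \right)} = \left(-1\right) \left(-312\right) = 312$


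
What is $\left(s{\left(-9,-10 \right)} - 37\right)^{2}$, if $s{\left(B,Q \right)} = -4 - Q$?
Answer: $961$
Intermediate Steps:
$\left(s{\left(-9,-10 \right)} - 37\right)^{2} = \left(\left(-4 - -10\right) - 37\right)^{2} = \left(\left(-4 + 10\right) - 37\right)^{2} = \left(6 - 37\right)^{2} = \left(-31\right)^{2} = 961$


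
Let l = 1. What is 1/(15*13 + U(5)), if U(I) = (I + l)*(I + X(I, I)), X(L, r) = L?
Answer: 1/255 ≈ 0.0039216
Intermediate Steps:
U(I) = 2*I*(1 + I) (U(I) = (I + 1)*(I + I) = (1 + I)*(2*I) = 2*I*(1 + I))
1/(15*13 + U(5)) = 1/(15*13 + 2*5*(1 + 5)) = 1/(195 + 2*5*6) = 1/(195 + 60) = 1/255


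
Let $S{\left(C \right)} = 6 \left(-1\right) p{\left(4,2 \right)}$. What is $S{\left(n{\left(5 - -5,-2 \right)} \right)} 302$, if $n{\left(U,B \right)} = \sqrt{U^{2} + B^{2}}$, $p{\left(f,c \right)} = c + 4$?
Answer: $-10872$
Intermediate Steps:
$p{\left(f,c \right)} = 4 + c$
$n{\left(U,B \right)} = \sqrt{B^{2} + U^{2}}$
$S{\left(C \right)} = -36$ ($S{\left(C \right)} = 6 \left(-1\right) \left(4 + 2\right) = \left(-6\right) 6 = -36$)
$S{\left(n{\left(5 - -5,-2 \right)} \right)} 302 = \left(-36\right) 302 = -10872$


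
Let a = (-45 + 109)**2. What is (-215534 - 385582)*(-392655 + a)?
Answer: 233569031844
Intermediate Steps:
a = 4096 (a = 64**2 = 4096)
(-215534 - 385582)*(-392655 + a) = (-215534 - 385582)*(-392655 + 4096) = -601116*(-388559) = 233569031844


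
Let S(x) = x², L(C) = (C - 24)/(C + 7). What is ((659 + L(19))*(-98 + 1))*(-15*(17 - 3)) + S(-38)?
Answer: 174477637/13 ≈ 1.3421e+7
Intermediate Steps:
L(C) = (-24 + C)/(7 + C)
((659 + L(19))*(-98 + 1))*(-15*(17 - 3)) + S(-38) = ((659 + (-24 + 19)/(7 + 19))*(-98 + 1))*(-15*(17 - 3)) + (-38)² = ((659 - 5/26)*(-97))*(-15*14) + 1444 = ((659 + (1/26)*(-5))*(-97))*(-210) + 1444 = ((659 - 5/26)*(-97))*(-210) + 1444 = ((17129/26)*(-97))*(-210) + 1444 = -1661513/26*(-210) + 1444 = 174458865/13 + 1444 = 174477637/13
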